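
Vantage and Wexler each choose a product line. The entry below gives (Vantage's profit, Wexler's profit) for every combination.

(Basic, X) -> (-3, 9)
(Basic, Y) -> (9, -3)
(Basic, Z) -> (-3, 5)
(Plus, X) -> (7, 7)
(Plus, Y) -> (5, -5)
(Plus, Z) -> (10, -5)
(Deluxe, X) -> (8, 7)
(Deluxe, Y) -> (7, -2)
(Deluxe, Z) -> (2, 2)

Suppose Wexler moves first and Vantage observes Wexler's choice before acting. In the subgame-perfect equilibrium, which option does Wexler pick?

X

Work backward from Vantage's decision.
- X: BR = Deluxe, leader payoff 7.
- Y: BR = Basic, leader payoff -3.
- Z: BR = Plus, leader payoff -5.
Wexler's induced payoffs are 7, -3, -5, so Wexler commits to X. Subgame-perfect outcome: (Deluxe, X) with payoffs (8, 7).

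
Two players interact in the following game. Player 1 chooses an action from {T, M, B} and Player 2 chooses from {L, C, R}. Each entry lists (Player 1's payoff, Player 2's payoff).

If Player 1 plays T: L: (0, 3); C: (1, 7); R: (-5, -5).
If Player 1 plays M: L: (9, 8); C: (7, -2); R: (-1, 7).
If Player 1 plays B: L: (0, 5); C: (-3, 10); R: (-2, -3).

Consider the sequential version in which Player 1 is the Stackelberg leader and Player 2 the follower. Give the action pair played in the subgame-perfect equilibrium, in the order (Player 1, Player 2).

(M, L)

Solve by backward induction (Player 1 leads).
- T → Player 2 plays C (best of 3, 7, -5); Player 1 gets 1.
- M → Player 2 plays L (best of 8, -2, 7); Player 1 gets 9.
- B → Player 2 plays C (best of 5, 10, -3); Player 1 gets -3.
Player 1's induced payoffs are 1, 9, -3, so Player 1 commits to M. Subgame-perfect outcome: (M, L) with payoffs (9, 8).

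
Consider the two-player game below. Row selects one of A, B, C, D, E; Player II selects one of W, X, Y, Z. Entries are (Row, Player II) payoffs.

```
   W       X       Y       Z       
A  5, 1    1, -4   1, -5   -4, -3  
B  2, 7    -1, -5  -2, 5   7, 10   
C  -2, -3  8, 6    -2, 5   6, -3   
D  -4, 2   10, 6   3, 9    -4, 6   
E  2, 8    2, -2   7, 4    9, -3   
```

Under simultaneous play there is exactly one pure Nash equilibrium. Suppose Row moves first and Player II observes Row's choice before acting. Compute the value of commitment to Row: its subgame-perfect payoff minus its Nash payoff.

Player II best-responds to each possible Row move:
- A: Player II compares 1, -4, -5, -3 and picks W; Row would get 5.
- B: Player II compares 7, -5, 5, 10 and picks Z; Row would get 7.
- C: Player II compares -3, 6, 5, -3 and picks X; Row would get 8.
- D: Player II compares 2, 6, 9, 6 and picks Y; Row would get 3.
- E: Player II compares 8, -2, 4, -3 and picks W; Row would get 2.
Row's induced payoffs are 5, 7, 8, 3, 2, so Row commits to C. Subgame-perfect outcome: (C, X) with payoffs (8, 6).
Under simultaneous play:
Row's best replies: W→A; X→D; Y→E; Z→E.
Player II's best replies: A→W; B→Z; C→X; D→Y; E→W.
The unique mutual best reply is (A, W), giving (5, 1).
Row's commitment gain: 8 − 5 = 3.

3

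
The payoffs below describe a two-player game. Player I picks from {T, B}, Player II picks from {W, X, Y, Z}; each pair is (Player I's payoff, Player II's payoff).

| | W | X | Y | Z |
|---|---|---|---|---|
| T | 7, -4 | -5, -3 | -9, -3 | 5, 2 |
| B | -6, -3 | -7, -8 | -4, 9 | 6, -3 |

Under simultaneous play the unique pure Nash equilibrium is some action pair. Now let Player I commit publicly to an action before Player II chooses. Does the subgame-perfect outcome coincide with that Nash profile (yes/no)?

Backward induction with Player I moving first.
- T: BR = Z, leader payoff 5.
- B: BR = Y, leader payoff -4.
Among 5, -4, the best is 5 at T. Subgame-perfect outcome: (T, Z) with payoffs (5, 2).
Under simultaneous play:
Player I's best replies: W→T; X→T; Y→B; Z→B.
Player II's best replies: T→Z; B→Y.
Only (B, Y) has each player best-responding; Nash payoffs (-4, 9).
Sequential outcome (T, Z) differs from the Nash profile (B, Y).

no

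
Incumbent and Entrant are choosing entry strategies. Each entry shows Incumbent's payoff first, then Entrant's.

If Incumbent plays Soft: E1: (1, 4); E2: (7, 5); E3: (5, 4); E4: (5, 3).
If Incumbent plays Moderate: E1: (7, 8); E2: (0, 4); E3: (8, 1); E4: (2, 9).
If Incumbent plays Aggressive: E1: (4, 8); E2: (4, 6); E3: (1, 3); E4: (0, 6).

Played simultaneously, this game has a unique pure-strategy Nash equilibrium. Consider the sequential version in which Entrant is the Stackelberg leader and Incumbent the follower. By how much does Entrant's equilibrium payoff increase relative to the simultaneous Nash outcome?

Solve by backward induction (Entrant leads).
- E1: BR = Moderate, leader payoff 8.
- E2: BR = Soft, leader payoff 5.
- E3: BR = Moderate, leader payoff 1.
- E4: BR = Soft, leader payoff 3.
Maximizing over 8, 5, 1, 3, Entrant chooses E1. Subgame-perfect outcome: (Moderate, E1) with payoffs (7, 8).
For the simultaneous game, intersect best replies.
Incumbent's best replies: E1→Moderate; E2→Soft; E3→Moderate; E4→Soft.
Entrant's best replies: Soft→E2; Moderate→E4; Aggressive→E1.
Only (Soft, E2) has each player best-responding; Nash payoffs (7, 5).
Entrant's commitment gain: 8 − 5 = 3.

3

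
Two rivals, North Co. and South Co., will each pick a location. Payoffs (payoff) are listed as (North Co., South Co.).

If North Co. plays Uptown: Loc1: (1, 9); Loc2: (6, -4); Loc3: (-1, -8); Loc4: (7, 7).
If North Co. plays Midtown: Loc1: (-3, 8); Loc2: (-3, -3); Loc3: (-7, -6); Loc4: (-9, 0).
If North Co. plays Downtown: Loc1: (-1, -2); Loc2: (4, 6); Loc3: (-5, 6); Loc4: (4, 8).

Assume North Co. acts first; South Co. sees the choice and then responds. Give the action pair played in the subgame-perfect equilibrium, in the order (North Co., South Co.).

(Downtown, Loc4)

Solve by backward induction (North Co. leads).
- Uptown → South Co. plays Loc1 (best of 9, -4, -8, 7); North Co. gets 1.
- Midtown → South Co. plays Loc1 (best of 8, -3, -6, 0); North Co. gets -3.
- Downtown → South Co. plays Loc4 (best of -2, 6, 6, 8); North Co. gets 4.
North Co.'s induced payoffs are 1, -3, 4, so North Co. commits to Downtown. Subgame-perfect outcome: (Downtown, Loc4) with payoffs (4, 8).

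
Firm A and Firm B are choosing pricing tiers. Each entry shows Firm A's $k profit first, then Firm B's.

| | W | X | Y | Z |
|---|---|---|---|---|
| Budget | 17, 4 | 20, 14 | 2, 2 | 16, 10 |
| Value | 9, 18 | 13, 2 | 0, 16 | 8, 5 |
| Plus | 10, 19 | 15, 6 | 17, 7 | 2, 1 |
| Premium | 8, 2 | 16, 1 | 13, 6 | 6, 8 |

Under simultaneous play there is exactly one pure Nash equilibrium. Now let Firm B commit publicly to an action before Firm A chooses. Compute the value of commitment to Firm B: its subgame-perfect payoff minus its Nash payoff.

Solve by backward induction (Firm B leads).
- W: Firm A compares 17, 9, 10, 8 and picks Budget; Firm B would get 4.
- X: Firm A compares 20, 13, 15, 16 and picks Budget; Firm B would get 14.
- Y: Firm A compares 2, 0, 17, 13 and picks Plus; Firm B would get 7.
- Z: Firm A compares 16, 8, 2, 6 and picks Budget; Firm B would get 10.
Firm B's induced payoffs are 4, 14, 7, 10, so Firm B commits to X. Subgame-perfect outcome: (Budget, X) with payoffs (20, 14).
Now find the simultaneous Nash equilibrium.
Firm A's best replies: W→Budget; X→Budget; Y→Plus; Z→Budget.
Firm B's best replies: Budget→X; Value→W; Plus→W; Premium→Z.
Only (Budget, X) has each player best-responding; Nash payoffs (20, 14).
Firm B's commitment gain: 14 − 14 = 0.

0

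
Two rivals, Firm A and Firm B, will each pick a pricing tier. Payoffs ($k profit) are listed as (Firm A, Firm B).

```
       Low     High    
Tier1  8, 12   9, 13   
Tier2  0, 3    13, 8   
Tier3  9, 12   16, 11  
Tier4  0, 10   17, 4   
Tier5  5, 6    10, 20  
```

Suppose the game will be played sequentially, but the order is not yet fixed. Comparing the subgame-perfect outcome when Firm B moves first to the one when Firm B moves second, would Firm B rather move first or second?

first

If Firm A leads: Firm B's best replies are Tier1→High, Tier2→High, Tier3→Low, Tier4→Low, Tier5→High; Firm A's induced payoffs 9, 13, 9, 0, 10; outcome (Tier2, High), payoffs (13, 8).
If Firm B leads: Firm A's best replies are Low→Tier3, High→Tier4; Firm B's induced payoffs 12, 4; outcome (Tier3, Low), payoffs (9, 12).
Firm B gets 12 moving first and 8 moving second, so Firm B prefers to move first.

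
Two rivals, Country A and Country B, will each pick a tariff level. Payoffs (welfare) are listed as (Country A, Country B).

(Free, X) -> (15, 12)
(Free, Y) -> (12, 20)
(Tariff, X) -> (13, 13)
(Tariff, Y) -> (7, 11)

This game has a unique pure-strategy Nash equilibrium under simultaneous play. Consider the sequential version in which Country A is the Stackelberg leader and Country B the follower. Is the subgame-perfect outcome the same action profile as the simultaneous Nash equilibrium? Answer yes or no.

no

Work backward from Country B's decision.
- Free: BR = Y, leader payoff 12.
- Tariff: BR = X, leader payoff 13.
Maximizing over 12, 13, Country A chooses Tariff. Subgame-perfect outcome: (Tariff, X) with payoffs (13, 13).
Under simultaneous play:
Country A's best replies: X→Free; Y→Free.
Country B's best replies: Free→Y; Tariff→X.
The unique mutual best reply is (Free, Y), giving (12, 20).
Sequential outcome (Tariff, X) differs from the Nash profile (Free, Y).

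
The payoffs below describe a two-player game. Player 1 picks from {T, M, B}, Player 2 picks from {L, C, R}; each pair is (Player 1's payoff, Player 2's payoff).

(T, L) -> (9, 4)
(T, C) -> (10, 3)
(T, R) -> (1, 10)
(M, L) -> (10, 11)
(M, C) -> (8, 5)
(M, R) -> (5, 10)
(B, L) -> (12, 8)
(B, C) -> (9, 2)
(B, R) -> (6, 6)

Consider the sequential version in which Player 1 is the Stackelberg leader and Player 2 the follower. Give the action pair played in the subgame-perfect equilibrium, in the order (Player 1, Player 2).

Backward induction with Player 1 moving first.
- T: Player 2 compares 4, 3, 10 and picks R; Player 1 would get 1.
- M: Player 2 compares 11, 5, 10 and picks L; Player 1 would get 10.
- B: Player 2 compares 8, 2, 6 and picks L; Player 1 would get 12.
Maximizing over 1, 10, 12, Player 1 chooses B. Subgame-perfect outcome: (B, L) with payoffs (12, 8).

(B, L)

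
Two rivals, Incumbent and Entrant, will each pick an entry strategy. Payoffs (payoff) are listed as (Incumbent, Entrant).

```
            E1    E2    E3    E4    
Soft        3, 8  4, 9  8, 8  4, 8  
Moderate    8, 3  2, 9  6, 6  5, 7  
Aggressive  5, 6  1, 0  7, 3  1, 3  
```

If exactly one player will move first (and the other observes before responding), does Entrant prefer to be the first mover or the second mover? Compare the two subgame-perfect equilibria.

If Incumbent leads: Entrant's best replies are Soft→E2, Moderate→E2, Aggressive→E1; Incumbent's induced payoffs 4, 2, 5; outcome (Aggressive, E1), payoffs (5, 6).
If Entrant leads: Incumbent's best replies are E1→Moderate, E2→Soft, E3→Soft, E4→Moderate; Entrant's induced payoffs 3, 9, 8, 7; outcome (Soft, E2), payoffs (4, 9).
Entrant gets 9 moving first and 6 moving second, so Entrant prefers to move first.

first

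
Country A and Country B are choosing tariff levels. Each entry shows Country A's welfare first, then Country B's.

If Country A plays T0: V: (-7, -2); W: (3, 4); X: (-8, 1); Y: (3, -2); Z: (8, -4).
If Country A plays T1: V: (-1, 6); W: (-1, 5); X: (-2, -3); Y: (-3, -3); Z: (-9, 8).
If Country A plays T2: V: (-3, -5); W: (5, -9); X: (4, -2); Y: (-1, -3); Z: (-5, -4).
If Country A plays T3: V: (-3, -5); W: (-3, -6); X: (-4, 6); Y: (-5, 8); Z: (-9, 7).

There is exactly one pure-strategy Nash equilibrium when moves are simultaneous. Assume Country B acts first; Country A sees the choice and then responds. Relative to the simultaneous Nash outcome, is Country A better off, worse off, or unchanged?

Backward induction with Country B moving first.
- V → Country A plays T1 (best of -7, -1, -3, -3); Country B gets 6.
- W → Country A plays T2 (best of 3, -1, 5, -3); Country B gets -9.
- X → Country A plays T2 (best of -8, -2, 4, -4); Country B gets -2.
- Y → Country A plays T0 (best of 3, -3, -1, -5); Country B gets -2.
- Z → Country A plays T0 (best of 8, -9, -5, -9); Country B gets -4.
Country B's induced payoffs are 6, -9, -2, -2, -4, so Country B commits to V. Subgame-perfect outcome: (T1, V) with payoffs (-1, 6).
For the simultaneous game, intersect best replies.
Country A's best replies: V→T1; W→T2; X→T2; Y→T0; Z→T0.
Country B's best replies: T0→W; T1→Z; T2→X; T3→Y.
Only (T2, X) has each player best-responding; Nash payoffs (4, -2).
Country A earns -1 sequentially versus 4 at the Nash outcome: worse off.

worse off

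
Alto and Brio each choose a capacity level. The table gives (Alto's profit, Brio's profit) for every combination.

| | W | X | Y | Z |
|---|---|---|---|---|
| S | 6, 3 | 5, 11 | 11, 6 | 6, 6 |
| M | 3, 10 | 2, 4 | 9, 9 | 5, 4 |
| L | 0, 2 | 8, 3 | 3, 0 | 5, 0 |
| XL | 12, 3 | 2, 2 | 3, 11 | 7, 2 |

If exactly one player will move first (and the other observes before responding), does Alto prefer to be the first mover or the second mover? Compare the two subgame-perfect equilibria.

second

If Alto leads: Brio's best replies are S→X, M→W, L→X, XL→Y; Alto's induced payoffs 5, 3, 8, 3; outcome (L, X), payoffs (8, 3).
If Brio leads: Alto's best replies are W→XL, X→L, Y→S, Z→XL; Brio's induced payoffs 3, 3, 6, 2; outcome (S, Y), payoffs (11, 6).
Alto gets 8 moving first and 11 moving second, so Alto prefers to move second.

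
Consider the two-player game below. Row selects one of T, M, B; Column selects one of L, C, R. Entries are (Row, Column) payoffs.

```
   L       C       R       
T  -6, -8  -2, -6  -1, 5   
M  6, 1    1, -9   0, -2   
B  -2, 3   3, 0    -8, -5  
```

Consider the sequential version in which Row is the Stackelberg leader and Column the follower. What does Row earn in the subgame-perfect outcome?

Work backward from Column's decision.
- T → Column plays R (best of -8, -6, 5); Row gets -1.
- M → Column plays L (best of 1, -9, -2); Row gets 6.
- B → Column plays L (best of 3, 0, -5); Row gets -2.
Maximizing over -1, 6, -2, Row chooses M. Subgame-perfect outcome: (M, L) with payoffs (6, 1).

6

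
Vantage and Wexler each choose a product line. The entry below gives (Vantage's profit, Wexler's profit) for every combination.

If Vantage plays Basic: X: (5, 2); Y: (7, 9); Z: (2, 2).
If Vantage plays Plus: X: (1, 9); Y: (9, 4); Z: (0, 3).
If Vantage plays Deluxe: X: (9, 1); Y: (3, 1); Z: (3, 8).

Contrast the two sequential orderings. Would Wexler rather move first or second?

second

If Vantage leads: Wexler's best replies are Basic→Y, Plus→X, Deluxe→Z; Vantage's induced payoffs 7, 1, 3; outcome (Basic, Y), payoffs (7, 9).
If Wexler leads: Vantage's best replies are X→Deluxe, Y→Plus, Z→Deluxe; Wexler's induced payoffs 1, 4, 8; outcome (Deluxe, Z), payoffs (3, 8).
Wexler gets 8 moving first and 9 moving second, so Wexler prefers to move second.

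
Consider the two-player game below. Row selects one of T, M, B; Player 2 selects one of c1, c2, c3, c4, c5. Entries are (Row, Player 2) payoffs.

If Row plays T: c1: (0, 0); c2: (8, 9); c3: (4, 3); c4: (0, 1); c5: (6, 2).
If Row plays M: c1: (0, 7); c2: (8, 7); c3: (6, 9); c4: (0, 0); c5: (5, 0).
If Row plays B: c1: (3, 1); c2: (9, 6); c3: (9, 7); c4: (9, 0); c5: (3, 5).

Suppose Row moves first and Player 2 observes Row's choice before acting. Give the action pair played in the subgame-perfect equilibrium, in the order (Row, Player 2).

Work backward from Player 2's decision.
- T: BR = c2, leader payoff 8.
- M: BR = c3, leader payoff 6.
- B: BR = c3, leader payoff 9.
Among 8, 6, 9, the best is 9 at B. Subgame-perfect outcome: (B, c3) with payoffs (9, 7).

(B, c3)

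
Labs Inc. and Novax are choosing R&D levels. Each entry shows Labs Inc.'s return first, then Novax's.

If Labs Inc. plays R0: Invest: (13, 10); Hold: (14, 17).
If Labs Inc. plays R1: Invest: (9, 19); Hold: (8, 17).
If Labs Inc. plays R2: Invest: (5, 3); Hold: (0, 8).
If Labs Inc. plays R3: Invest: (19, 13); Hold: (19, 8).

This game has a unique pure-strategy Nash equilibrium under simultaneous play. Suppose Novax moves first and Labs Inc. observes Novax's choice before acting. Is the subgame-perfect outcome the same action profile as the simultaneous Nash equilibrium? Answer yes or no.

Labs Inc. best-responds to each possible Novax move:
- Invest: BR = R3, leader payoff 13.
- Hold: BR = R3, leader payoff 8.
Maximizing over 13, 8, Novax chooses Invest. Subgame-perfect outcome: (R3, Invest) with payoffs (19, 13).
Under simultaneous play:
Labs Inc.'s best replies: Invest→R3; Hold→R3.
Novax's best replies: R0→Hold; R1→Invest; R2→Hold; R3→Invest.
Only (R3, Invest) has each player best-responding; Nash payoffs (19, 13).
Sequential outcome (R3, Invest) coincides with the Nash profile (R3, Invest).

yes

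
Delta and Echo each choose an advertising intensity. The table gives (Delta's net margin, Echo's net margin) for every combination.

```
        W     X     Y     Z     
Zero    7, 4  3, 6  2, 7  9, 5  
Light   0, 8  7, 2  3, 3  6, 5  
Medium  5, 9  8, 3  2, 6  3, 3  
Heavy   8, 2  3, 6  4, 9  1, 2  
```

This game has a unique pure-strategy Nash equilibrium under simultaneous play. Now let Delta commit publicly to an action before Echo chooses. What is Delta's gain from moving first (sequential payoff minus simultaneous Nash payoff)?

1

Echo best-responds to each possible Delta move:
- Zero: BR = Y, leader payoff 2.
- Light: BR = W, leader payoff 0.
- Medium: BR = W, leader payoff 5.
- Heavy: BR = Y, leader payoff 4.
Maximizing over 2, 0, 5, 4, Delta chooses Medium. Subgame-perfect outcome: (Medium, W) with payoffs (5, 9).
Now find the simultaneous Nash equilibrium.
Delta's best replies: W→Heavy; X→Medium; Y→Heavy; Z→Zero.
Echo's best replies: Zero→Y; Light→W; Medium→W; Heavy→Y.
Only (Heavy, Y) has each player best-responding; Nash payoffs (4, 9).
Delta's commitment gain: 5 − 4 = 1.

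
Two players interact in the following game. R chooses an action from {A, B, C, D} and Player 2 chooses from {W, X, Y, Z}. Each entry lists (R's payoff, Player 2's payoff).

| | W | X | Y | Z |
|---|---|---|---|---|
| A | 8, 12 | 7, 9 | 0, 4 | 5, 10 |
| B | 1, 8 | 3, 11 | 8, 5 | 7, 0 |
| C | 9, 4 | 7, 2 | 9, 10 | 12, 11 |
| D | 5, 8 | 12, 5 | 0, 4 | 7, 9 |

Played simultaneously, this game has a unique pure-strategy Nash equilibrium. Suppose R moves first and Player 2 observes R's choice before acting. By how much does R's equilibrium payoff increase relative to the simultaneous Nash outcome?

0

Backward induction with R moving first.
- A → Player 2 plays W (best of 12, 9, 4, 10); R gets 8.
- B → Player 2 plays X (best of 8, 11, 5, 0); R gets 3.
- C → Player 2 plays Z (best of 4, 2, 10, 11); R gets 12.
- D → Player 2 plays Z (best of 8, 5, 4, 9); R gets 7.
R's induced payoffs are 8, 3, 12, 7, so R commits to C. Subgame-perfect outcome: (C, Z) with payoffs (12, 11).
Under simultaneous play:
R's best replies: W→C; X→D; Y→C; Z→C.
Player 2's best replies: A→W; B→X; C→Z; D→Z.
Only (C, Z) has each player best-responding; Nash payoffs (12, 11).
R's commitment gain: 12 − 12 = 0.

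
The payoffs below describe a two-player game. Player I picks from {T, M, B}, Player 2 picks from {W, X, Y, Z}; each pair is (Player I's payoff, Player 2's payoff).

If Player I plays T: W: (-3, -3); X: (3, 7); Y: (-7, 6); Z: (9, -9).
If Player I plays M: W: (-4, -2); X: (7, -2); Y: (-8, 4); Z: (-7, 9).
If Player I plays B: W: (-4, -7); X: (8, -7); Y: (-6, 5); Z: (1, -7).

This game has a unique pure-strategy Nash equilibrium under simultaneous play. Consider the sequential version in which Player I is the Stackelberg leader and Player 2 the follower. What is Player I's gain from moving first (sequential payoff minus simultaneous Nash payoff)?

9

Player 2 best-responds to each possible Player I move:
- T: BR = X, leader payoff 3.
- M: BR = Z, leader payoff -7.
- B: BR = Y, leader payoff -6.
Player I's induced payoffs are 3, -7, -6, so Player I commits to T. Subgame-perfect outcome: (T, X) with payoffs (3, 7).
For the simultaneous game, intersect best replies.
Player I's best replies: W→T; X→B; Y→B; Z→T.
Player 2's best replies: T→X; M→Z; B→Y.
The unique mutual best reply is (B, Y), giving (-6, 5).
Player I's commitment gain: 3 − -6 = 9.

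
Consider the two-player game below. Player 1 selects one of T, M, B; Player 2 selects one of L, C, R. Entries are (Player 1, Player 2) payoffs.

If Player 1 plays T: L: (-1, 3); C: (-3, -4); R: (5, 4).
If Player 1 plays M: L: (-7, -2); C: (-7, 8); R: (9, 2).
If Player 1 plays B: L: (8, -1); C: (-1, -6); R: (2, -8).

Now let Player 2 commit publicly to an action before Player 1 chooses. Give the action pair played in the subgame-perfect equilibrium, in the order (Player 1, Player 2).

(M, R)

Player 1 best-responds to each possible Player 2 move:
- L: Player 1 compares -1, -7, 8 and picks B; Player 2 would get -1.
- C: Player 1 compares -3, -7, -1 and picks B; Player 2 would get -6.
- R: Player 1 compares 5, 9, 2 and picks M; Player 2 would get 2.
Among -1, -6, 2, the best is 2 at R. Subgame-perfect outcome: (M, R) with payoffs (9, 2).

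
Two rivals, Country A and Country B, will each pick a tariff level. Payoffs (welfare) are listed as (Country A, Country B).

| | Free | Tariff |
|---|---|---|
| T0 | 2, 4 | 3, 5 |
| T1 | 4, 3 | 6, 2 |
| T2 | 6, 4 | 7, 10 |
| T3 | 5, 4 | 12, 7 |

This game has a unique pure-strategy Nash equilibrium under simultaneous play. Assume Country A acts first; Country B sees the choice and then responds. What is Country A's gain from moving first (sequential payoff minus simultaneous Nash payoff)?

0

Work backward from Country B's decision.
- T0 → Country B plays Tariff (best of 4, 5); Country A gets 3.
- T1 → Country B plays Free (best of 3, 2); Country A gets 4.
- T2 → Country B plays Tariff (best of 4, 10); Country A gets 7.
- T3 → Country B plays Tariff (best of 4, 7); Country A gets 12.
Country A's induced payoffs are 3, 4, 7, 12, so Country A commits to T3. Subgame-perfect outcome: (T3, Tariff) with payoffs (12, 7).
Under simultaneous play:
Country A's best replies: Free→T2; Tariff→T3.
Country B's best replies: T0→Tariff; T1→Free; T2→Tariff; T3→Tariff.
Only (T3, Tariff) has each player best-responding; Nash payoffs (12, 7).
Country A's commitment gain: 12 − 12 = 0.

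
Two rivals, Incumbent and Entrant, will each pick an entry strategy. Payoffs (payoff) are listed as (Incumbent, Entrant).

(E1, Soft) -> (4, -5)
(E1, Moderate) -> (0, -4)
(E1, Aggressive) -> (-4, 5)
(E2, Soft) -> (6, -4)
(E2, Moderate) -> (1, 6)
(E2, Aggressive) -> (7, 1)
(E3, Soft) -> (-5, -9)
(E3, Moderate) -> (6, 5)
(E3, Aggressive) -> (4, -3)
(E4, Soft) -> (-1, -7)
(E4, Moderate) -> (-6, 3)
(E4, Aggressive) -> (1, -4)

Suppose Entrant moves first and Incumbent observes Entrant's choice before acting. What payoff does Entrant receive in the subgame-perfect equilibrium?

Work backward from Incumbent's decision.
- Soft: BR = E2, leader payoff -4.
- Moderate: BR = E3, leader payoff 5.
- Aggressive: BR = E2, leader payoff 1.
Among -4, 5, 1, the best is 5 at Moderate. Subgame-perfect outcome: (E3, Moderate) with payoffs (6, 5).

5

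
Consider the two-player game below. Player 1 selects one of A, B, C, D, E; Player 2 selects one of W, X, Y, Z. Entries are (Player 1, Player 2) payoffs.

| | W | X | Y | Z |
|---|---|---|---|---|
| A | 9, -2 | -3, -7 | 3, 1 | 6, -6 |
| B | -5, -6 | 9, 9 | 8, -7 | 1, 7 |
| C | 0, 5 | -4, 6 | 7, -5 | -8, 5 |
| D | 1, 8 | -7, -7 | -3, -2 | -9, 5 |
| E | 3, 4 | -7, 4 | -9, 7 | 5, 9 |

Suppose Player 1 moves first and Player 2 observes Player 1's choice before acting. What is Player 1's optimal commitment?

Player 2 best-responds to each possible Player 1 move:
- A → Player 2 plays Y (best of -2, -7, 1, -6); Player 1 gets 3.
- B → Player 2 plays X (best of -6, 9, -7, 7); Player 1 gets 9.
- C → Player 2 plays X (best of 5, 6, -5, 5); Player 1 gets -4.
- D → Player 2 plays W (best of 8, -7, -2, 5); Player 1 gets 1.
- E → Player 2 plays Z (best of 4, 4, 7, 9); Player 1 gets 5.
Player 1's induced payoffs are 3, 9, -4, 1, 5, so Player 1 commits to B. Subgame-perfect outcome: (B, X) with payoffs (9, 9).

B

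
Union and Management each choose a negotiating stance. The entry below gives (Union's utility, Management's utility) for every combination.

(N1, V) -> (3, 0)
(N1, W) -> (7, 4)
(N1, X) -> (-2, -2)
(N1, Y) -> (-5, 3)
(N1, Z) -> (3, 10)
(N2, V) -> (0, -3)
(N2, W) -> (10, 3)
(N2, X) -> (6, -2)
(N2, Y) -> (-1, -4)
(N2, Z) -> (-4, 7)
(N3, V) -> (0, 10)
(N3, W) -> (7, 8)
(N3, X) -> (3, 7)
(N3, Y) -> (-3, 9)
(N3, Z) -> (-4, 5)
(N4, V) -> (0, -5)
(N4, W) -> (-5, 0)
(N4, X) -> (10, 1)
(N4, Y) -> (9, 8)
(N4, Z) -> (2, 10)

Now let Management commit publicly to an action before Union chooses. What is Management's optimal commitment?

Z

Union best-responds to each possible Management move:
- V → Union plays N1 (best of 3, 0, 0, 0); Management gets 0.
- W → Union plays N2 (best of 7, 10, 7, -5); Management gets 3.
- X → Union plays N4 (best of -2, 6, 3, 10); Management gets 1.
- Y → Union plays N4 (best of -5, -1, -3, 9); Management gets 8.
- Z → Union plays N1 (best of 3, -4, -4, 2); Management gets 10.
Among 0, 3, 1, 8, 10, the best is 10 at Z. Subgame-perfect outcome: (N1, Z) with payoffs (3, 10).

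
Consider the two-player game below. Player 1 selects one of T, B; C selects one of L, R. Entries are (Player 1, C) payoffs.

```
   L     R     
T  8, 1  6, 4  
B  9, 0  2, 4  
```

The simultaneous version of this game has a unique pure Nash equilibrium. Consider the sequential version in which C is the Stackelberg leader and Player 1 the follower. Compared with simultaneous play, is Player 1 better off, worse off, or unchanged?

Solve by backward induction (C leads).
- L → Player 1 plays B (best of 8, 9); C gets 0.
- R → Player 1 plays T (best of 6, 2); C gets 4.
Among 0, 4, the best is 4 at R. Subgame-perfect outcome: (T, R) with payoffs (6, 4).
Under simultaneous play:
Player 1's best replies: L→B; R→T.
C's best replies: T→R; B→R.
Only (T, R) has each player best-responding; Nash payoffs (6, 4).
Player 1 earns 6 sequentially versus 6 at the Nash outcome: unchanged.

unchanged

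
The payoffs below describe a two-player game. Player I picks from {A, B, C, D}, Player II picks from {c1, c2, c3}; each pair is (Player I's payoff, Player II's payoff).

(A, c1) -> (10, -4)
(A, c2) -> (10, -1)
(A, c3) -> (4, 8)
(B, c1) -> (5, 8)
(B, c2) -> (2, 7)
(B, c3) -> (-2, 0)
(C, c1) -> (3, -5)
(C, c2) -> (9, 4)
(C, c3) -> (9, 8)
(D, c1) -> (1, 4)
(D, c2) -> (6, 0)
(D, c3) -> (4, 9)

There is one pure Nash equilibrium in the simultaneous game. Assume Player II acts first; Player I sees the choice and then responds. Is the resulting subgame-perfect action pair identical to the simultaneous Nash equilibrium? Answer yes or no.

Solve by backward induction (Player II leads).
- c1: BR = A, leader payoff -4.
- c2: BR = A, leader payoff -1.
- c3: BR = C, leader payoff 8.
Maximizing over -4, -1, 8, Player II chooses c3. Subgame-perfect outcome: (C, c3) with payoffs (9, 8).
For the simultaneous game, intersect best replies.
Player I's best replies: c1→A; c2→A; c3→C.
Player II's best replies: A→c3; B→c1; C→c3; D→c3.
Only (C, c3) has each player best-responding; Nash payoffs (9, 8).
Sequential outcome (C, c3) coincides with the Nash profile (C, c3).

yes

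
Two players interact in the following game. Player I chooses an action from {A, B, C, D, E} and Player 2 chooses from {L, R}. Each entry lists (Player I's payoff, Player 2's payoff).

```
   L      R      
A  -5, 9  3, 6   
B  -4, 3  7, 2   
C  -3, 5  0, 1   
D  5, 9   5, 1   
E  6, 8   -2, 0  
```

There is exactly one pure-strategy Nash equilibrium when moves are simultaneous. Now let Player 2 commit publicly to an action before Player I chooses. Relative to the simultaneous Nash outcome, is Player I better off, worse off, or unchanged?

unchanged

Work backward from Player I's decision.
- L: BR = E, leader payoff 8.
- R: BR = B, leader payoff 2.
Player 2's induced payoffs are 8, 2, so Player 2 commits to L. Subgame-perfect outcome: (E, L) with payoffs (6, 8).
Now find the simultaneous Nash equilibrium.
Player I's best replies: L→E; R→B.
Player 2's best replies: A→L; B→L; C→L; D→L; E→L.
The unique mutual best reply is (E, L), giving (6, 8).
Player I earns 6 sequentially versus 6 at the Nash outcome: unchanged.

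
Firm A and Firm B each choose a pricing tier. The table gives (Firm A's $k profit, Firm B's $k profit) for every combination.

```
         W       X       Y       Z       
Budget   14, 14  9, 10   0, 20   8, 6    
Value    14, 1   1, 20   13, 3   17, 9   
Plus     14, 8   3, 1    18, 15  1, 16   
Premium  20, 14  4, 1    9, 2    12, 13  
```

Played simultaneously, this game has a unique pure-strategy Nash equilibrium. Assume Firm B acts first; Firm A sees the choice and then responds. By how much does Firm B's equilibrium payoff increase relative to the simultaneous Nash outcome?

Solve by backward induction (Firm B leads).
- W → Firm A plays Premium (best of 14, 14, 14, 20); Firm B gets 14.
- X → Firm A plays Budget (best of 9, 1, 3, 4); Firm B gets 10.
- Y → Firm A plays Plus (best of 0, 13, 18, 9); Firm B gets 15.
- Z → Firm A plays Value (best of 8, 17, 1, 12); Firm B gets 9.
Maximizing over 14, 10, 15, 9, Firm B chooses Y. Subgame-perfect outcome: (Plus, Y) with payoffs (18, 15).
Now find the simultaneous Nash equilibrium.
Firm A's best replies: W→Premium; X→Budget; Y→Plus; Z→Value.
Firm B's best replies: Budget→Y; Value→X; Plus→Z; Premium→W.
Only (Premium, W) has each player best-responding; Nash payoffs (20, 14).
Firm B's commitment gain: 15 − 14 = 1.

1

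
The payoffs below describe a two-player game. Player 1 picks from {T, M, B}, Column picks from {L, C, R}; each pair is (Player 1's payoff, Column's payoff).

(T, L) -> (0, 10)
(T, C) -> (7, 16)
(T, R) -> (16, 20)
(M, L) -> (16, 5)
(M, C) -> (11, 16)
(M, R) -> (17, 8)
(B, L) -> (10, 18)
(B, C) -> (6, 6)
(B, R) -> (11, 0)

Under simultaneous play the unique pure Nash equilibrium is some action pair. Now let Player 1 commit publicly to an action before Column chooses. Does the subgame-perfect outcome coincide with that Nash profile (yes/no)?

no

Backward induction with Player 1 moving first.
- T → Column plays R (best of 10, 16, 20); Player 1 gets 16.
- M → Column plays C (best of 5, 16, 8); Player 1 gets 11.
- B → Column plays L (best of 18, 6, 0); Player 1 gets 10.
Maximizing over 16, 11, 10, Player 1 chooses T. Subgame-perfect outcome: (T, R) with payoffs (16, 20).
Under simultaneous play:
Player 1's best replies: L→M; C→M; R→M.
Column's best replies: T→R; M→C; B→L.
Only (M, C) has each player best-responding; Nash payoffs (11, 16).
Sequential outcome (T, R) differs from the Nash profile (M, C).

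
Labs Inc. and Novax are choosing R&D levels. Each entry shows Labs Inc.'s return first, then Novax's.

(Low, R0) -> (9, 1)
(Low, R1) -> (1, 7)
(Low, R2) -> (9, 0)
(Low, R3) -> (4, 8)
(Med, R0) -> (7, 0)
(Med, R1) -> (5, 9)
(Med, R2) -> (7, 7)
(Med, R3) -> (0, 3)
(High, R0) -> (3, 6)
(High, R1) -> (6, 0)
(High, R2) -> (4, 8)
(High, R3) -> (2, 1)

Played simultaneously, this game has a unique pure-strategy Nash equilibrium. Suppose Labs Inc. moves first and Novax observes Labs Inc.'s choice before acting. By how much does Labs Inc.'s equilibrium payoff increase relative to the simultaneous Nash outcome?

Solve by backward induction (Labs Inc. leads).
- Low: BR = R3, leader payoff 4.
- Med: BR = R1, leader payoff 5.
- High: BR = R2, leader payoff 4.
Labs Inc.'s induced payoffs are 4, 5, 4, so Labs Inc. commits to Med. Subgame-perfect outcome: (Med, R1) with payoffs (5, 9).
Now find the simultaneous Nash equilibrium.
Labs Inc.'s best replies: R0→Low; R1→High; R2→Low; R3→Low.
Novax's best replies: Low→R3; Med→R1; High→R2.
Only (Low, R3) has each player best-responding; Nash payoffs (4, 8).
Labs Inc.'s commitment gain: 5 − 4 = 1.

1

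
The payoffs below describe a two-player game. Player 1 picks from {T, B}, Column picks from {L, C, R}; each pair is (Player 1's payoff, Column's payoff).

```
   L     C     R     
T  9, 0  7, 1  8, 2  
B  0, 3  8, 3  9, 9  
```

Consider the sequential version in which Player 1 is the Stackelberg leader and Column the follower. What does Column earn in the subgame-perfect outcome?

Backward induction with Player 1 moving first.
- T → Column plays R (best of 0, 1, 2); Player 1 gets 8.
- B → Column plays R (best of 3, 3, 9); Player 1 gets 9.
Among 8, 9, the best is 9 at B. Subgame-perfect outcome: (B, R) with payoffs (9, 9).

9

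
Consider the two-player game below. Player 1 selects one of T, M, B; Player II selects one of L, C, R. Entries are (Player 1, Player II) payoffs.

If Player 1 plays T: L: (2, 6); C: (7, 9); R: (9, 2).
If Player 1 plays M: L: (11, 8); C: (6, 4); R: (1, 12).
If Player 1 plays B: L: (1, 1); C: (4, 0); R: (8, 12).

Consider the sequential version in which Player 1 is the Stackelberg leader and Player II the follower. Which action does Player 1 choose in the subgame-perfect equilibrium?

Backward induction with Player 1 moving first.
- T: Player II compares 6, 9, 2 and picks C; Player 1 would get 7.
- M: Player II compares 8, 4, 12 and picks R; Player 1 would get 1.
- B: Player II compares 1, 0, 12 and picks R; Player 1 would get 8.
Player 1's induced payoffs are 7, 1, 8, so Player 1 commits to B. Subgame-perfect outcome: (B, R) with payoffs (8, 12).

B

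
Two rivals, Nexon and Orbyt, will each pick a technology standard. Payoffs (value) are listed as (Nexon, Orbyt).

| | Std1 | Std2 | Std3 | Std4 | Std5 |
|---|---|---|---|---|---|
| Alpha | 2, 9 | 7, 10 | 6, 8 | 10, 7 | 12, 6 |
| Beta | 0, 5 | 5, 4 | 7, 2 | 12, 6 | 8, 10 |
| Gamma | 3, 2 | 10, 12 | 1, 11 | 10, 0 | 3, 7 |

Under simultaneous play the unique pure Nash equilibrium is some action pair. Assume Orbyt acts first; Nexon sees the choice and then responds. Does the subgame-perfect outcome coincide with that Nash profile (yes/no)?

yes

Backward induction with Orbyt moving first.
- Std1 → Nexon plays Gamma (best of 2, 0, 3); Orbyt gets 2.
- Std2 → Nexon plays Gamma (best of 7, 5, 10); Orbyt gets 12.
- Std3 → Nexon plays Beta (best of 6, 7, 1); Orbyt gets 2.
- Std4 → Nexon plays Beta (best of 10, 12, 10); Orbyt gets 6.
- Std5 → Nexon plays Alpha (best of 12, 8, 3); Orbyt gets 6.
Among 2, 12, 2, 6, 6, the best is 12 at Std2. Subgame-perfect outcome: (Gamma, Std2) with payoffs (10, 12).
Under simultaneous play:
Nexon's best replies: Std1→Gamma; Std2→Gamma; Std3→Beta; Std4→Beta; Std5→Alpha.
Orbyt's best replies: Alpha→Std2; Beta→Std5; Gamma→Std2.
The unique mutual best reply is (Gamma, Std2), giving (10, 12).
Sequential outcome (Gamma, Std2) coincides with the Nash profile (Gamma, Std2).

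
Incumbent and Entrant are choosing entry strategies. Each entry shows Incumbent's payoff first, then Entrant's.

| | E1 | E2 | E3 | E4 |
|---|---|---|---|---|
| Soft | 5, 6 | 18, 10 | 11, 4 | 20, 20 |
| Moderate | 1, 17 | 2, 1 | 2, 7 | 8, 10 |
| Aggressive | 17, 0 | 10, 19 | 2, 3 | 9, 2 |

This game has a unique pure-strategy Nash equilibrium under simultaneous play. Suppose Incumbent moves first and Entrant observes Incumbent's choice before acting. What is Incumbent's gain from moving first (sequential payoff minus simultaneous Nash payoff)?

0

Entrant best-responds to each possible Incumbent move:
- Soft: Entrant compares 6, 10, 4, 20 and picks E4; Incumbent would get 20.
- Moderate: Entrant compares 17, 1, 7, 10 and picks E1; Incumbent would get 1.
- Aggressive: Entrant compares 0, 19, 3, 2 and picks E2; Incumbent would get 10.
Maximizing over 20, 1, 10, Incumbent chooses Soft. Subgame-perfect outcome: (Soft, E4) with payoffs (20, 20).
Under simultaneous play:
Incumbent's best replies: E1→Aggressive; E2→Soft; E3→Soft; E4→Soft.
Entrant's best replies: Soft→E4; Moderate→E1; Aggressive→E2.
Only (Soft, E4) has each player best-responding; Nash payoffs (20, 20).
Incumbent's commitment gain: 20 − 20 = 0.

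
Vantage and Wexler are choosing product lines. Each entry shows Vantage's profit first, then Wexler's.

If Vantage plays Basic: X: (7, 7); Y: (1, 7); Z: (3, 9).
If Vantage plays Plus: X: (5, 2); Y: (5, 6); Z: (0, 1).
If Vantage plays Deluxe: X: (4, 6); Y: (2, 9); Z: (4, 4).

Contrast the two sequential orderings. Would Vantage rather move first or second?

second

If Vantage leads: Wexler's best replies are Basic→Z, Plus→Y, Deluxe→Y; Vantage's induced payoffs 3, 5, 2; outcome (Plus, Y), payoffs (5, 6).
If Wexler leads: Vantage's best replies are X→Basic, Y→Plus, Z→Deluxe; Wexler's induced payoffs 7, 6, 4; outcome (Basic, X), payoffs (7, 7).
Vantage gets 5 moving first and 7 moving second, so Vantage prefers to move second.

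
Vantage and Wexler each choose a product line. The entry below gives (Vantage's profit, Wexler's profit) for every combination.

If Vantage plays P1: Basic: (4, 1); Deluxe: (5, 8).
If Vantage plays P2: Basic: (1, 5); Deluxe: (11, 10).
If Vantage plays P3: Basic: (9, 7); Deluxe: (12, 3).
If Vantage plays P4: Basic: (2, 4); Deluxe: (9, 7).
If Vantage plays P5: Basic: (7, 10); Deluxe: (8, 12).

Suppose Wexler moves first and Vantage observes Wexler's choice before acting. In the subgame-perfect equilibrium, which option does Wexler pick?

Basic

Backward induction with Wexler moving first.
- Basic: BR = P3, leader payoff 7.
- Deluxe: BR = P3, leader payoff 3.
Maximizing over 7, 3, Wexler chooses Basic. Subgame-perfect outcome: (P3, Basic) with payoffs (9, 7).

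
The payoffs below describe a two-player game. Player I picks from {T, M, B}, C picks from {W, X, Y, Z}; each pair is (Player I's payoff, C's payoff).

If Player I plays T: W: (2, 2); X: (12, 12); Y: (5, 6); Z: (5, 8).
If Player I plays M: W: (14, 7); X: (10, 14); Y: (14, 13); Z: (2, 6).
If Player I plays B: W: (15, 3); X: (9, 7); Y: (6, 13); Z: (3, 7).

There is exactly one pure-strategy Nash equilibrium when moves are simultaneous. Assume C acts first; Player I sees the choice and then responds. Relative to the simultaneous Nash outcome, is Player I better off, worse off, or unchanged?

Backward induction with C moving first.
- W → Player I plays B (best of 2, 14, 15); C gets 3.
- X → Player I plays T (best of 12, 10, 9); C gets 12.
- Y → Player I plays M (best of 5, 14, 6); C gets 13.
- Z → Player I plays T (best of 5, 2, 3); C gets 8.
Among 3, 12, 13, 8, the best is 13 at Y. Subgame-perfect outcome: (M, Y) with payoffs (14, 13).
Now find the simultaneous Nash equilibrium.
Player I's best replies: W→B; X→T; Y→M; Z→T.
C's best replies: T→X; M→X; B→Y.
Only (T, X) has each player best-responding; Nash payoffs (12, 12).
Player I earns 14 sequentially versus 12 at the Nash outcome: better off.

better off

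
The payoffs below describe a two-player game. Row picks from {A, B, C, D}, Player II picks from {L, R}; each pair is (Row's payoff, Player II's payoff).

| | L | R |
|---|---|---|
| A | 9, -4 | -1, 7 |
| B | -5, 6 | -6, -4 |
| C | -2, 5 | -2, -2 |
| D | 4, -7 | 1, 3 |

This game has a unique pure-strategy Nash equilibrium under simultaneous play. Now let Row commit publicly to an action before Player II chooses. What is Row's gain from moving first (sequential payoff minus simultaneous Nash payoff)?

Work backward from Player II's decision.
- A: BR = R, leader payoff -1.
- B: BR = L, leader payoff -5.
- C: BR = L, leader payoff -2.
- D: BR = R, leader payoff 1.
Among -1, -5, -2, 1, the best is 1 at D. Subgame-perfect outcome: (D, R) with payoffs (1, 3).
Now find the simultaneous Nash equilibrium.
Row's best replies: L→A; R→D.
Player II's best replies: A→R; B→L; C→L; D→R.
The unique mutual best reply is (D, R), giving (1, 3).
Row's commitment gain: 1 − 1 = 0.

0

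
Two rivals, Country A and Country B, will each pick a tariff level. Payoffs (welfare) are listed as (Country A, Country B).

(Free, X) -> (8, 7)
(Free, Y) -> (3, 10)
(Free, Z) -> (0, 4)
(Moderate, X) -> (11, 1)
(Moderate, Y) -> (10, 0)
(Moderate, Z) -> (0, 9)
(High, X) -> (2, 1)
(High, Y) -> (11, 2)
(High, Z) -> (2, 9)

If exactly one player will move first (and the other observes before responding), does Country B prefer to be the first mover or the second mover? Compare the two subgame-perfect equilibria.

second

If Country A leads: Country B's best replies are Free→Y, Moderate→Z, High→Z; Country A's induced payoffs 3, 0, 2; outcome (Free, Y), payoffs (3, 10).
If Country B leads: Country A's best replies are X→Moderate, Y→High, Z→High; Country B's induced payoffs 1, 2, 9; outcome (High, Z), payoffs (2, 9).
Country B gets 9 moving first and 10 moving second, so Country B prefers to move second.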